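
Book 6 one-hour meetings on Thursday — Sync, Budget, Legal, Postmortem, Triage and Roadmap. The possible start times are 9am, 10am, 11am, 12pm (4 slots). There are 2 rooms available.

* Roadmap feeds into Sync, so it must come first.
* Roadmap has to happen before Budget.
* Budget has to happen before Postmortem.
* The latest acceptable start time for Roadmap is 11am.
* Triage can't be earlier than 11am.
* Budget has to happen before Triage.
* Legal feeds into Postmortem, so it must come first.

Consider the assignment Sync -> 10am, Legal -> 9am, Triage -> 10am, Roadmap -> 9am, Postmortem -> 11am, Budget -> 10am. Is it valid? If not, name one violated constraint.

Invalid. Triage can't be earlier than 11am.

Triage can't be earlier than 11am — violated.
Roadmap feeds into Sync, so it must come first — holds.
Legal feeds into Postmortem, so it must come first — holds.
Roadmap has to happen before Budget — holds.
Budget has to happen before Triage — violated.
Budget has to happen before Postmortem — holds.
The latest acceptable start time for Roadmap is 11am — holds.
There are 2 rooms available — violated.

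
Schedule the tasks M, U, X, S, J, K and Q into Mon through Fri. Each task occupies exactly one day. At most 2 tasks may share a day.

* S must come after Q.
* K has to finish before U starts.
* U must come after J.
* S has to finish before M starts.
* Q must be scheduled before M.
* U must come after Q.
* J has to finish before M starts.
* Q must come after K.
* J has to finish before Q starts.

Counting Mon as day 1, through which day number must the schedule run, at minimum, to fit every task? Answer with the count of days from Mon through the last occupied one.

4

The precedence chain requires at least 4 distinct days.
With at most 2 per day and 7 tasks, at least 4 days are needed.
4 works (last occupied day: Thu): for example X in Tue; K in Mon; Q in Tue; U in Wed; M in Thu; J in Mon; S in Wed.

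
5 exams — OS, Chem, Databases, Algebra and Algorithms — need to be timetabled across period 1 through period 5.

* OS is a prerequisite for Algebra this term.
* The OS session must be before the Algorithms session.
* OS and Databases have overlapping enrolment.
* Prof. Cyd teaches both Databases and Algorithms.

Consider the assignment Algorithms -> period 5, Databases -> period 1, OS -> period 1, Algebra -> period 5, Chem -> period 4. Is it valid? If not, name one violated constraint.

No — it violates: OS and Databases have overlapping enrolment

OS and Databases have overlapping enrolment — violated.
Prof. Cyd teaches both Databases and Algorithms — holds.
OS is a prerequisite for Algebra this term — holds.
The OS session must be before the Algorithms session — holds.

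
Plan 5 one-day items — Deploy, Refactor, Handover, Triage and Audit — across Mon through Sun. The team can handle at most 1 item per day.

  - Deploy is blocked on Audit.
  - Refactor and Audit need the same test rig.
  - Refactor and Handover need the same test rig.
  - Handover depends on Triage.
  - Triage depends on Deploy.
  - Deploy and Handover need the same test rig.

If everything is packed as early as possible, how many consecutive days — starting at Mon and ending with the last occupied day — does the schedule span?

5 days

The precedence chain requires at least 4 distinct days.
With at most 1 per day and 5 work items, at least 5 days are needed.
5 works (last occupied day: Fri): for example Handover in Thu, Deploy in Tue, Triage in Wed, Refactor in Fri, Audit in Mon.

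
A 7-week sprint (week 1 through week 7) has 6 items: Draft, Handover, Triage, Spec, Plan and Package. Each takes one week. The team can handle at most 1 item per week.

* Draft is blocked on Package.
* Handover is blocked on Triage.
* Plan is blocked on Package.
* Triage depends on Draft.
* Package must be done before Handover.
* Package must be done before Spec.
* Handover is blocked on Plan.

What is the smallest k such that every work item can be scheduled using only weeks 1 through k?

The precedence chain requires at least 4 distinct weeks.
With at most 1 per week and 6 work items, at least 6 weeks are needed.
6 works (last occupied week: week 6): for example Package -> week 1, Plan -> week 4, Handover -> week 5, Triage -> week 3, Spec -> week 6, Draft -> week 2.

6 weeks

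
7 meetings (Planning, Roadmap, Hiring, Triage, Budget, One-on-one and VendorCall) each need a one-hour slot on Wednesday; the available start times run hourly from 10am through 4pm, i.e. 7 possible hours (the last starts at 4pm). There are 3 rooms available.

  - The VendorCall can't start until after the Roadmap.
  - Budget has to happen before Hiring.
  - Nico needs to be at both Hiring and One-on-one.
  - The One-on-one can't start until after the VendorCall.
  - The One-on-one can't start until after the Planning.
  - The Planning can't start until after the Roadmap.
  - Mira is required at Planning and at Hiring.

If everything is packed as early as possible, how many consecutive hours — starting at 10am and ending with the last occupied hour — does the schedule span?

The precedence chain requires at least 3 distinct hours.
With at most 3 per hour and 7 meetings, at least 3 hours are needed.
Could 3 hours be enough, i.e. nothing placed later than 12pm? No: VendorCall must come after Roadmap (at 10am or later) → {11am, 12pm}; Roadmap must come before VendorCall (at 12pm or earlier) → {10am, 11am}; One-on-one must come after VendorCall (at 11am or later) → {12pm}; Hiring must come after Budget (at 10am or later) → {11am, 12pm}; Planning must come after Roadmap (at 10am or later) → {11am, 12pm}; Planning must come before One-on-one (at 12pm or earlier) → {11am}; Hiring can't share with Planning (11am) → {12pm}; One-on-one can't share with Hiring (12pm) → nothing is left.
So 3 hours is not enough.
4 works (last occupied hour: 1pm): for example VendorCall=11am; Triage=10am; Hiring=1pm; Budget=10am; One-on-one=12pm; Roadmap=10am; Planning=11am.

4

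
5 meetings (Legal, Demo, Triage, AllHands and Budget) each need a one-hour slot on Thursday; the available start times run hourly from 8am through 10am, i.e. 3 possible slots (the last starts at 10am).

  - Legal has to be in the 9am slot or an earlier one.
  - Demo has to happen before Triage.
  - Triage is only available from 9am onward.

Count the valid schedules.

54

Splitting on Legal: it can be 8am (27), 9am (27). Listing each branch's schedules as (Demo, Triage, AllHands, Budget):
Legal=8am: (8am,9am,8am,8am) (8am,9am,8am,9am) (8am,9am,8am,10am) (8am,9am,9am,8am) (8am,9am,9am,9am) (8am,9am,9am,10am) (8am,9am,10am,8am) (8am,9am,10am,9am) (8am,9am,10am,10am) (8am,10am,8am,8am) (8am,10am,8am,9am) (8am,10am,8am,10am) (8am,10am,9am,8am) (8am,10am,9am,9am) (8am,10am,9am,10am) (8am,10am,10am,8am) (8am,10am,10am,9am) (8am,10am,10am,10am) (9am,10am,8am,8am) (9am,10am,8am,9am) (9am,10am,8am,10am) (9am,10am,9am,8am) (9am,10am,9am,9am) (9am,10am,9am,10am) (9am,10am,10am,8am) (9am,10am,10am,9am) (9am,10am,10am,10am) — 27.
Legal=9am: (8am,9am,8am,8am) (8am,9am,8am,9am) (8am,9am,8am,10am) (8am,9am,9am,8am) (8am,9am,9am,9am) (8am,9am,9am,10am) (8am,9am,10am,8am) (8am,9am,10am,9am) (8am,9am,10am,10am) (8am,10am,8am,8am) (8am,10am,8am,9am) (8am,10am,8am,10am) (8am,10am,9am,8am) (8am,10am,9am,9am) (8am,10am,9am,10am) (8am,10am,10am,8am) (8am,10am,10am,9am) (8am,10am,10am,10am) (9am,10am,8am,8am) (9am,10am,8am,9am) (9am,10am,8am,10am) (9am,10am,9am,8am) (9am,10am,9am,9am) (9am,10am,9am,10am) (9am,10am,10am,8am) (9am,10am,10am,9am) (9am,10am,10am,10am) — 27.
Summing: 27 + 27 = 54.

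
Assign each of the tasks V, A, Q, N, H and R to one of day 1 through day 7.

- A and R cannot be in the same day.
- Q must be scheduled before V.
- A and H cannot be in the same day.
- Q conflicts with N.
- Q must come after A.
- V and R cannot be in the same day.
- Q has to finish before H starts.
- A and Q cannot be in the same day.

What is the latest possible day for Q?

Precedence pushes Q to at least day 2; downstream work caps Q at day 6.
Q at day 6 is achievable: H=day 7; R=day 2; Q=day 6; N=day 1; V=day 7; A=day 1.

day 6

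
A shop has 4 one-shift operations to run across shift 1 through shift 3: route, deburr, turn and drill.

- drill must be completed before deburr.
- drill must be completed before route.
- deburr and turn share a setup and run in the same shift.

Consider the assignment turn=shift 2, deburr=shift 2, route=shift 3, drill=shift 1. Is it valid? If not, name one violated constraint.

deburr and turn share a setup and run in the same shift — holds.
drill must be completed before deburr — holds.
drill must be completed before route — holds.

Valid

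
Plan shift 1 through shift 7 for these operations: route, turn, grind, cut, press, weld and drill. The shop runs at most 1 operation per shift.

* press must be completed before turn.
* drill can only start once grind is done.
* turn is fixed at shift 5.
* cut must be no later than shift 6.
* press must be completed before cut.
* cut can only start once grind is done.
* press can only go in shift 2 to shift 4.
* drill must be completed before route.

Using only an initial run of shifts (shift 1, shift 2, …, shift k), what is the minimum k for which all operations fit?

The precedence chain requires at least 3 distinct shifts.
With at most 1 per shift and 7 operations, at least 7 shifts are needed.
turn can't be placed before shift 5, so the schedule must run through at least shift 5.
7 works (last occupied shift: shift 7): for example weld in shift 7; route in shift 6; grind in shift 1; press in shift 2; turn in shift 5; cut in shift 3; drill in shift 4.

7 shifts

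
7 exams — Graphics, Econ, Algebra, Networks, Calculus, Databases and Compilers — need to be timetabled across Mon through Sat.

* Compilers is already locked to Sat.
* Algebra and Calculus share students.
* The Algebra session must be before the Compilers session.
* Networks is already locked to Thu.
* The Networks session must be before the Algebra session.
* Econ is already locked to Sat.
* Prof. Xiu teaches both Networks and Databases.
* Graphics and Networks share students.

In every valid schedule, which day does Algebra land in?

Fri

Networks is fixed at Thu and must come before Algebra, so Algebra is at least Fri.
Compilers is fixed at Sat and must come after Algebra, so Algebra is at most Fri.
So Algebra must be Fri.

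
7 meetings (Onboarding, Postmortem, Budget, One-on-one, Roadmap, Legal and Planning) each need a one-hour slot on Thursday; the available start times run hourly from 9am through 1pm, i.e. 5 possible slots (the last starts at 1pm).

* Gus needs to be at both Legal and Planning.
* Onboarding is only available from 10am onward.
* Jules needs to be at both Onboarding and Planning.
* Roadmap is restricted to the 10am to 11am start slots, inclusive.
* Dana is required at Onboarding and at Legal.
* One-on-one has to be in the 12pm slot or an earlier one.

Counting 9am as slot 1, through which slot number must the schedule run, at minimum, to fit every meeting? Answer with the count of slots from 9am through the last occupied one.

3 slots

Onboarding can't be placed before 10am — that is slot 2 counting from 9am — so the schedule must run through at least 2 slots.
Could 2 slots be enough, i.e. nothing placed later than 10am? No: Onboarding's window within 2 slots is {10am}; Legal can't share with Onboarding (10am) → {9am}; Planning can't share with Onboarding (10am) → {9am}; Planning can't share with Legal (9am) → nothing is left.
So 2 slots is not enough.
3 works (last occupied slot: 11am): for example Roadmap in 10am, One-on-one in 9am, Onboarding in 10am, Legal in 9am, Postmortem in 9am, Budget in 9am, Planning in 11am.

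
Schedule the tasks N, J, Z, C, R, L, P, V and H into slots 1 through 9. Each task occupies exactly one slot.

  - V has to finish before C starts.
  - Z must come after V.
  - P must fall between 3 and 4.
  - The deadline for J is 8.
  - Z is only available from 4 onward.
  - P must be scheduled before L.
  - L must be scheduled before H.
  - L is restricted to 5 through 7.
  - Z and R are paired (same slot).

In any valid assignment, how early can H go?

Precedence pushes H to at least 6.
H at 6 is achievable: V=1, R=4, P=3, L=5, J=1, H=6, N=1, Z=4, C=2.

6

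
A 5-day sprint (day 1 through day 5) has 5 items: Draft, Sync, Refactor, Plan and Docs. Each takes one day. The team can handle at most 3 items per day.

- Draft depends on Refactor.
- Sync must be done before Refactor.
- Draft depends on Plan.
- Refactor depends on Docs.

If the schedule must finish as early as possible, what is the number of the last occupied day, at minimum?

The precedence chain requires at least 3 distinct days.
With at most 3 per day and 5 work items, at least 2 days are needed.
3 works (last occupied day: day 3): for example Sync -> day 1; Draft -> day 3; Docs -> day 1; Plan -> day 1; Refactor -> day 2.

3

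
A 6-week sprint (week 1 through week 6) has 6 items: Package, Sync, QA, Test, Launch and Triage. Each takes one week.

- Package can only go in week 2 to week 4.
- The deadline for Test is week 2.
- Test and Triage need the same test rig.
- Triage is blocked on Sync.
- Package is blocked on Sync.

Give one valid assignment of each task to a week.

QA=week 1, Test=week 1, Package=week 2, Sync=week 1, Triage=week 2, Launch=week 1

Checking: Sync(week 1) before Triage(week 2); Sync(week 1) before Package(week 2); Test(week 1) != Triage(week 2); Package=week 2 in [week 2,week 4]; Test=week 1 in [week 1,week 2].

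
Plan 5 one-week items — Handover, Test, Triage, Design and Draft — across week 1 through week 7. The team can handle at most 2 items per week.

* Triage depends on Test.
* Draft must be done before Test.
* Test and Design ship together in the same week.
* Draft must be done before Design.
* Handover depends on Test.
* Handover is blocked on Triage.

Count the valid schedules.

Splitting on Handover: it can be week 4 (1), week 5 (4), week 6 (10), week 7 (20). Listing each branch's schedules as (Test, Triage, Design, Draft) by week number:
Handover=week 4: (2,3,2,1) — 1.
Handover=week 5: (2,3,2,1) (2,4,2,1) (3,4,3,1) (3,4,3,2) — 4.
Handover=week 6: (2,3,2,1) (2,4,2,1) (2,5,2,1) (3,4,3,1) (3,4,3,2) (3,5,3,1) (3,5,3,2) (4,5,4,1) (4,5,4,2) (4,5,4,3) — 10.
Handover=week 7: (2,3,2,1) (2,4,2,1) (2,5,2,1) (2,6,2,1) (3,4,3,1) (3,4,3,2) (3,5,3,1) (3,5,3,2) (3,6,3,1) (3,6,3,2) (4,5,4,1) (4,5,4,2) (4,5,4,3) (4,6,4,1) (4,6,4,2) (4,6,4,3) (5,6,5,1) (5,6,5,2) (5,6,5,3) (5,6,5,4) — 20.
Summing: 1 + 4 + 10 + 20 = 35.

35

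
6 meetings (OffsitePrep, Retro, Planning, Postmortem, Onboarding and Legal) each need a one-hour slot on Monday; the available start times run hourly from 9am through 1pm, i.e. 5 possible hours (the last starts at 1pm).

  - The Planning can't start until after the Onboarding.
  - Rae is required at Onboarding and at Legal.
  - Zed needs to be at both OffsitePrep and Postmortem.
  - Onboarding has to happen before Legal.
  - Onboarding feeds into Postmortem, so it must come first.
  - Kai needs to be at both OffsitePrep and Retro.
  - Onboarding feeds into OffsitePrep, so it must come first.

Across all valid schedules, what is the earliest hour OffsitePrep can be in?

10am

Precedence pushes OffsitePrep to at least 10am.
OffsitePrep at 10am is achievable: OffsitePrep=10am; Onboarding=9am; Retro=9am; Planning=10am; Legal=10am; Postmortem=11am.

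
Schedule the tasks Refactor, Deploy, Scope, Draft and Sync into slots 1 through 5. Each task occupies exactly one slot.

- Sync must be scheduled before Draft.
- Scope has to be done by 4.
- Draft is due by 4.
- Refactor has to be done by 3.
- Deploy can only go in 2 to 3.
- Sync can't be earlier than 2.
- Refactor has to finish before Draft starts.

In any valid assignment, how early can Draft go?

Precedence pushes Draft to at least 3; Draft's own window allows nothing later than 4.
Draft at 3 is achievable: Sync -> 2; Scope -> 1; Deploy -> 2; Draft -> 3; Refactor -> 1.

3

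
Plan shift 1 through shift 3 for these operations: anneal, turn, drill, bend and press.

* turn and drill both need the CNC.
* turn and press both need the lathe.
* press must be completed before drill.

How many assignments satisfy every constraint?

Splitting on anneal: it can be shift 1 (9), shift 2 (9), shift 3 (9). Listing each branch's schedules as (turn, drill, bend, press) by shift number:
anneal=shift 1: (1,3,1,2) (1,3,2,2) (1,3,3,2) (2,3,1,1) (2,3,2,1) (2,3,3,1) (3,2,1,1) (3,2,2,1) (3,2,3,1) — 9.
anneal=shift 2: (1,3,1,2) (1,3,2,2) (1,3,3,2) (2,3,1,1) (2,3,2,1) (2,3,3,1) (3,2,1,1) (3,2,2,1) (3,2,3,1) — 9.
anneal=shift 3: (1,3,1,2) (1,3,2,2) (1,3,3,2) (2,3,1,1) (2,3,2,1) (2,3,3,1) (3,2,1,1) (3,2,2,1) (3,2,3,1) — 9.
Summing: 9 + 9 + 9 = 27.

27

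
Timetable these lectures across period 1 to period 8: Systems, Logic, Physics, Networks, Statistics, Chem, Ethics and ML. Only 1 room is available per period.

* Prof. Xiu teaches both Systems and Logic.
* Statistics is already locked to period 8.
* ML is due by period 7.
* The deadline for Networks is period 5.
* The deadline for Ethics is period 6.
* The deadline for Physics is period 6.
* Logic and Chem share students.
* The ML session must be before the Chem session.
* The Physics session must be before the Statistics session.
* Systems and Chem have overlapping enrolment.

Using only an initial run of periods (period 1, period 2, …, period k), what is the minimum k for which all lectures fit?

8

The precedence chain requires at least 2 distinct periods.
With at most 1 per period and 8 lectures, at least 8 periods are needed.
Statistics can't be placed before period 8, so the schedule must run through at least period 8.
8 works (last occupied period: period 8): for example Statistics in period 8, Physics in period 2, Systems in period 6, Logic in period 7, Chem in period 5, ML in period 4, Networks in period 1, Ethics in period 3.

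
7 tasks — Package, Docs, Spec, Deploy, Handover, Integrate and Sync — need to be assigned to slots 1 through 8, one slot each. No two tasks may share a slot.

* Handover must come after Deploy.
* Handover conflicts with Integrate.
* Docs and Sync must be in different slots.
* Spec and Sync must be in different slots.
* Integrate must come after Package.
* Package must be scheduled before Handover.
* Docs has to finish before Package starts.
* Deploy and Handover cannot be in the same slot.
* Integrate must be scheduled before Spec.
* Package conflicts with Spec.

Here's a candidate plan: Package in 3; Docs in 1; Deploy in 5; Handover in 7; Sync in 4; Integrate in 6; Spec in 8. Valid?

Integrate must come after Package — holds.
Spec and Sync must be in different slots — holds.
Docs and Sync must be in different slots — holds.
Deploy and Handover cannot be in the same slot — holds.
Integrate must be scheduled before Spec — holds.
Docs has to finish before Package starts — holds.
No two tasks may share a slot — holds.
Handover must come after Deploy — holds.
Package conflicts with Spec — holds.
Handover conflicts with Integrate — holds.
Package must be scheduled before Handover — holds.

Yes, all constraints hold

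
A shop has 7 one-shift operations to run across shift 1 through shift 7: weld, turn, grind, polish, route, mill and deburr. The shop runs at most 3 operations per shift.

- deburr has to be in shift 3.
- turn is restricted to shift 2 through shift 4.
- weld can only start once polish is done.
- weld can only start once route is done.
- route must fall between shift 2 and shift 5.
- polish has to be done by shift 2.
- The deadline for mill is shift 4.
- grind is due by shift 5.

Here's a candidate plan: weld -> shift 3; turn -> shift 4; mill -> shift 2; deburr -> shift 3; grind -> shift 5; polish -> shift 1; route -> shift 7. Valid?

turn is restricted to shift 2 through shift 4 — holds.
deburr has to be in shift 3 — holds.
weld can only start once route is done — violated.
grind is due by shift 5 — holds.
The shop runs at most 3 operations per shift — holds.
The deadline for mill is shift 4 — holds.
polish has to be done by shift 2 — holds.
weld can only start once polish is done — holds.
route must fall between shift 2 and shift 5 — violated.

No. route must fall between shift 2 and shift 5 is not satisfied.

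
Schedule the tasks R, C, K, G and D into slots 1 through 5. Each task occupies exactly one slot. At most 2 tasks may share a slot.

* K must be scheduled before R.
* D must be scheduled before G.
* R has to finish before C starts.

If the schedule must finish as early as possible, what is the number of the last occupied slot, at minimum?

slot 3

The precedence chain requires at least 3 distinct slots.
With at most 2 per slot and 5 tasks, at least 3 slots are needed.
3 works (last occupied slot: 3): for example R -> 2, K -> 1, C -> 3, D -> 1, G -> 2.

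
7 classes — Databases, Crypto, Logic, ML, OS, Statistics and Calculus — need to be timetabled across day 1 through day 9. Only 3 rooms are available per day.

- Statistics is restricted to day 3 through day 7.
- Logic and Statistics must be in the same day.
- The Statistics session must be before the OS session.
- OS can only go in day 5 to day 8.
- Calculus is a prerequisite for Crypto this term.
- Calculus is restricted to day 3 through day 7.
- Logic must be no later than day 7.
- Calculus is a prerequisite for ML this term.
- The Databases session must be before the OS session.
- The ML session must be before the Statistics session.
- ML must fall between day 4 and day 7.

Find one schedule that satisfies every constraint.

Calculus=day 3; Statistics=day 5; OS=day 6; Crypto=day 4; Logic=day 5; ML=day 4; Databases=day 1

Checking: ML(day 4) before Statistics(day 5); Statistics(day 5) before OS(day 6); Databases(day 1) before OS(day 6); Calculus(day 3) before Crypto(day 4); Calculus(day 3) before ML(day 4); Logic = Statistics = day 5; Logic=day 5 in [day 1,day 7]; OS=day 6 in [day 5,day 8]; ML=day 4 in [day 4,day 7]; Statistics=day 5 in [day 3,day 7]; Calculus=day 3 in [day 3,day 7]; max 2 per day (cap 3).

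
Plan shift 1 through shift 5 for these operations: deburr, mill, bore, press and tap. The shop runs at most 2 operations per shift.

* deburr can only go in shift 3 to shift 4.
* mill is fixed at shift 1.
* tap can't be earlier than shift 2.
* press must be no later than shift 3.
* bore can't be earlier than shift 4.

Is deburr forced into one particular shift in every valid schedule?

No

deburr can be shift 3 (e.g. bore=shift 4; mill=shift 1; press=shift 1; deburr=shift 3; tap=shift 2) or shift 4 (e.g. tap=shift 2, bore=shift 4, deburr=shift 4, mill=shift 1, press=shift 1).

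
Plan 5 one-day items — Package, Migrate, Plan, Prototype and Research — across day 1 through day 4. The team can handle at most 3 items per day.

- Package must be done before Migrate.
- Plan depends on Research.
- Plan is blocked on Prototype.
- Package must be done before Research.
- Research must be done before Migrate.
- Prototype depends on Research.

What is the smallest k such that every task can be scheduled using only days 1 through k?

4 days

The precedence chain requires at least 4 distinct days.
With at most 3 per day and 5 tasks, at least 2 days are needed.
4 works (last occupied day: day 4): for example Package -> day 1, Plan -> day 4, Prototype -> day 3, Migrate -> day 3, Research -> day 2.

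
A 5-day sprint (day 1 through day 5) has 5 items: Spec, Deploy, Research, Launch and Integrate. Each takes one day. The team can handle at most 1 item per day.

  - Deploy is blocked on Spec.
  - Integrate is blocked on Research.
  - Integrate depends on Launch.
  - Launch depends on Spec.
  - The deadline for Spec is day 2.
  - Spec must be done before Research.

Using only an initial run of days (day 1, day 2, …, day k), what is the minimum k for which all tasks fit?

The precedence chain requires at least 3 distinct days.
With at most 1 per day and 5 tasks, at least 5 days are needed.
5 works (last occupied day: day 5): for example Spec=day 1, Deploy=day 5, Integrate=day 4, Launch=day 3, Research=day 2.

5 days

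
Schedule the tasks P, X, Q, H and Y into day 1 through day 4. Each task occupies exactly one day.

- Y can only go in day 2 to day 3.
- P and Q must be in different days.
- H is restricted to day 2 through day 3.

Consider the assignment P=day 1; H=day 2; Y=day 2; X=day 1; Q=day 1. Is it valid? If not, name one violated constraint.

Invalid. P and Q must be in different days.

P and Q must be in different days — violated.
H is restricted to day 2 through day 3 — holds.
Y can only go in day 2 to day 3 — holds.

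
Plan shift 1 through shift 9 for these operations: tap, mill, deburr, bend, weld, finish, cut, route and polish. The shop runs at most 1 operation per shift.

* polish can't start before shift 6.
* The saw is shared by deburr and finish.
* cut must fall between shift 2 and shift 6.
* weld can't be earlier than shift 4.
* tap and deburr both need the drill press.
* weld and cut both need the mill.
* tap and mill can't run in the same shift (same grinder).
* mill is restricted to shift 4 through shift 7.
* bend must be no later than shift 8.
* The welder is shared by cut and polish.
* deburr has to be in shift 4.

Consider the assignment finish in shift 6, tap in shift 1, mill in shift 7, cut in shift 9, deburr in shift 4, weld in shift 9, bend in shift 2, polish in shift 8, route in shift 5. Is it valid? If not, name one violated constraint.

The welder is shared by cut and polish — holds.
tap and mill can't run in the same shift (same grinder) — holds.
bend must be no later than shift 8 — holds.
weld and cut both need the mill — violated.
polish can't start before shift 6 — holds.
weld can't be earlier than shift 4 — holds.
deburr has to be in shift 4 — holds.
cut must fall between shift 2 and shift 6 — violated.
mill is restricted to shift 4 through shift 7 — holds.
The shop runs at most 1 operation per shift — violated.
tap and deburr both need the drill press — holds.
The saw is shared by deburr and finish — holds.

Invalid. cut must fall between shift 2 and shift 6.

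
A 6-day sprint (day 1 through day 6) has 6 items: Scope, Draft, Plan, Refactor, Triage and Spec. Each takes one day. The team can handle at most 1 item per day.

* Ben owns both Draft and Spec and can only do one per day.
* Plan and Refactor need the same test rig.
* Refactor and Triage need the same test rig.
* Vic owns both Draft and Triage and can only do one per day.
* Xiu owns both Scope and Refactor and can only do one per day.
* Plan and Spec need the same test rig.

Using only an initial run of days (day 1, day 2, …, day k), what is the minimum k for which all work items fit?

With at most 1 per day and 6 work items, at least 6 days are needed.
6 works (last occupied day: day 6): for example Triage=day 5; Spec=day 6; Plan=day 3; Scope=day 1; Refactor=day 4; Draft=day 2.

6 days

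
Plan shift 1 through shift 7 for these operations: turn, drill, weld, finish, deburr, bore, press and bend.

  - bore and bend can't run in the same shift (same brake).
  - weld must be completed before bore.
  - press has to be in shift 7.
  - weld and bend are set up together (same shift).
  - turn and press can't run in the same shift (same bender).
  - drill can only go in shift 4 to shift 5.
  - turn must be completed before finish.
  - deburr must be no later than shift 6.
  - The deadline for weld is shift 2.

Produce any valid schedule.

bore -> shift 2, weld -> shift 1, turn -> shift 1, drill -> shift 4, bend -> shift 1, deburr -> shift 1, press -> shift 7, finish -> shift 2

Checking: weld(shift 1) before bore(shift 2); turn(shift 1) before finish(shift 2); turn(shift 1) != press(shift 7); bore(shift 2) != bend(shift 1); weld = bend = shift 1; press=shift 7 in [shift 7,shift 7]; drill=shift 4 in [shift 4,shift 5]; weld=shift 1 in [shift 1,shift 2]; deburr=shift 1 in [shift 1,shift 6].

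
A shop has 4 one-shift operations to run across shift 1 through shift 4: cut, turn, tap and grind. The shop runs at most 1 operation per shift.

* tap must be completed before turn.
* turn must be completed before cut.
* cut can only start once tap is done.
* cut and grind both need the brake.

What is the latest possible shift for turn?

Precedence pushes turn to at least shift 2; downstream work caps turn at shift 3.
turn at shift 3 is achievable: grind=shift 2; tap=shift 1; cut=shift 4; turn=shift 3.

shift 3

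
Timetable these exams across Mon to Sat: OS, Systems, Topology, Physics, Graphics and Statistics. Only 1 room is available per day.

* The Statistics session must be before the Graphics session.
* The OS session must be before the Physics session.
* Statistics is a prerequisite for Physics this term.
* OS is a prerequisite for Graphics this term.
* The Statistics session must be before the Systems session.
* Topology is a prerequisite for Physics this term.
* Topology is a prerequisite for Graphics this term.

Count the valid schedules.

Splitting on OS: it can be Mon (14), Tue (14), Wed (14), Thu (6). Listing each branch's schedules as (Systems, Topology, Physics, Graphics, Statistics):
OS=Mon: (Wed,Thu,Fri,Sat,Tue) (Wed,Thu,Sat,Fri,Tue) (Thu,Tue,Fri,Sat,Wed) (Thu,Tue,Sat,Fri,Wed) (Thu,Wed,Fri,Sat,Tue) (Thu,Wed,Sat,Fri,Tue) (Fri,Tue,Thu,Sat,Wed) (Fri,Tue,Sat,Thu,Wed) (Fri,Wed,Thu,Sat,Tue) (Fri,Wed,Sat,Thu,Tue) (Sat,Tue,Thu,Fri,Wed) (Sat,Tue,Fri,Thu,Wed) (Sat,Wed,Thu,Fri,Tue) (Sat,Wed,Fri,Thu,Tue) — 14.
OS=Tue: (Wed,Thu,Fri,Sat,Mon) (Wed,Thu,Sat,Fri,Mon) (Thu,Mon,Fri,Sat,Wed) (Thu,Mon,Sat,Fri,Wed) (Thu,Wed,Fri,Sat,Mon) (Thu,Wed,Sat,Fri,Mon) (Fri,Mon,Thu,Sat,Wed) (Fri,Mon,Sat,Thu,Wed) (Fri,Wed,Thu,Sat,Mon) (Fri,Wed,Sat,Thu,Mon) (Sat,Mon,Thu,Fri,Wed) (Sat,Mon,Fri,Thu,Wed) (Sat,Wed,Thu,Fri,Mon) (Sat,Wed,Fri,Thu,Mon) — 14.
OS=Wed: (Tue,Thu,Fri,Sat,Mon) (Tue,Thu,Sat,Fri,Mon) (Thu,Mon,Fri,Sat,Tue) (Thu,Mon,Sat,Fri,Tue) (Thu,Tue,Fri,Sat,Mon) (Thu,Tue,Sat,Fri,Mon) (Fri,Mon,Thu,Sat,Tue) (Fri,Mon,Sat,Thu,Tue) (Fri,Tue,Thu,Sat,Mon) (Fri,Tue,Sat,Thu,Mon) (Sat,Mon,Thu,Fri,Tue) (Sat,Mon,Fri,Thu,Tue) (Sat,Tue,Thu,Fri,Mon) (Sat,Tue,Fri,Thu,Mon) — 14.
OS=Thu: (Tue,Wed,Fri,Sat,Mon) (Tue,Wed,Sat,Fri,Mon) (Wed,Mon,Fri,Sat,Tue) (Wed,Mon,Sat,Fri,Tue) (Wed,Tue,Fri,Sat,Mon) (Wed,Tue,Sat,Fri,Mon) — 6.
Summing: 14 + 14 + 14 + 6 = 48.

48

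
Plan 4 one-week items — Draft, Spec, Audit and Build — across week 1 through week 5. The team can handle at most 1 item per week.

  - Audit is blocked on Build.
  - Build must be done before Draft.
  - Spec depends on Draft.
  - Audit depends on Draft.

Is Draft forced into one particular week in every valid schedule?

Draft can be week 2 (e.g. Build -> week 1, Audit -> week 3, Draft -> week 2, Spec -> week 4) or week 3 (e.g. Draft in week 3, Audit in week 4, Spec in week 5, Build in week 1).

No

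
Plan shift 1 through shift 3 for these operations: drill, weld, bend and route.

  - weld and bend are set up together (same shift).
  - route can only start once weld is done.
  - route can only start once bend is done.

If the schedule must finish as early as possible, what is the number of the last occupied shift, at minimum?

The precedence chain requires at least 2 distinct shifts.
2 works (last occupied shift: shift 2): for example route in shift 2, weld in shift 1, bend in shift 1, drill in shift 1.

2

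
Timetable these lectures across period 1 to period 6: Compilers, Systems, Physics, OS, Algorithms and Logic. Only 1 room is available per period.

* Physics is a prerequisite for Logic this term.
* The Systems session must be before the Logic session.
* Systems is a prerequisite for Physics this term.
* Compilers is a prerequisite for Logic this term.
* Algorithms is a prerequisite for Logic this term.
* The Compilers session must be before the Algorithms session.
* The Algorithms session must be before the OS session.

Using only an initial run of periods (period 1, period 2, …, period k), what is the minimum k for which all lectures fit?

The precedence chain requires at least 3 distinct periods.
With at most 1 per period and 6 lectures, at least 6 periods are needed.
6 works (last occupied period: period 6): for example OS -> period 6; Systems -> period 3; Physics -> period 4; Compilers -> period 1; Algorithms -> period 2; Logic -> period 5.

6 periods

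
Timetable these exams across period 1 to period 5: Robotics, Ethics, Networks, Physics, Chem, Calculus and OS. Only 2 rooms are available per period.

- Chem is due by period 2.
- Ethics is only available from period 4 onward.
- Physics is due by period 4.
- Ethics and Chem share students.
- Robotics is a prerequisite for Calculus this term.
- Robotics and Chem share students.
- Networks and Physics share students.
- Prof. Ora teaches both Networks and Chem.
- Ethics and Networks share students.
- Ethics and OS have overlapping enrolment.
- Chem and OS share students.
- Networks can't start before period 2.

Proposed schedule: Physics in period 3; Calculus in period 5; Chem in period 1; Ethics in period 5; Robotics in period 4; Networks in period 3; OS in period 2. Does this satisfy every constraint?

No. Networks and Physics share students is not satisfied.

Ethics and OS have overlapping enrolment — holds.
Networks can't start before period 2 — holds.
Robotics and Chem share students — holds.
Prof. Ora teaches both Networks and Chem — holds.
Only 2 rooms are available per period — holds.
Robotics is a prerequisite for Calculus this term — holds.
Physics is due by period 4 — holds.
Chem is due by period 2 — holds.
Networks and Physics share students — violated.
Ethics and Chem share students — holds.
Ethics is only available from period 4 onward — holds.
Ethics and Networks share students — holds.
Chem and OS share students — holds.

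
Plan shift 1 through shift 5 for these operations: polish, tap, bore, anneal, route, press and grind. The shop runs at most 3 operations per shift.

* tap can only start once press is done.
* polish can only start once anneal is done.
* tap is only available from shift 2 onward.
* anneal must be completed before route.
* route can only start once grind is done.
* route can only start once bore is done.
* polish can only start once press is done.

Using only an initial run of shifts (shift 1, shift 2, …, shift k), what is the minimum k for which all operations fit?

3

The precedence chain requires at least 2 distinct shifts.
With at most 3 per shift and 7 operations, at least 3 shifts are needed.
3 works (last occupied shift: shift 3): for example bore -> shift 1; anneal -> shift 1; route -> shift 3; grind -> shift 2; polish -> shift 2; press -> shift 1; tap -> shift 2.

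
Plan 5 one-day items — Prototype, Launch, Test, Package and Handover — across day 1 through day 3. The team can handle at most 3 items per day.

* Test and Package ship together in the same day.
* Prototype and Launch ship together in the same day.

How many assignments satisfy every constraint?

Splitting on Prototype: it can be day 1 (6), day 2 (6), day 3 (6). Listing each branch's schedules as (Launch, Test, Package, Handover) by day number:
Prototype=day 1: (1,2,2,1) (1,2,2,2) (1,2,2,3) (1,3,3,1) (1,3,3,2) (1,3,3,3) — 6.
Prototype=day 2: (2,1,1,1) (2,1,1,2) (2,1,1,3) (2,3,3,1) (2,3,3,2) (2,3,3,3) — 6.
Prototype=day 3: (3,1,1,1) (3,1,1,2) (3,1,1,3) (3,2,2,1) (3,2,2,2) (3,2,2,3) — 6.
Summing: 6 + 6 + 6 = 18.

18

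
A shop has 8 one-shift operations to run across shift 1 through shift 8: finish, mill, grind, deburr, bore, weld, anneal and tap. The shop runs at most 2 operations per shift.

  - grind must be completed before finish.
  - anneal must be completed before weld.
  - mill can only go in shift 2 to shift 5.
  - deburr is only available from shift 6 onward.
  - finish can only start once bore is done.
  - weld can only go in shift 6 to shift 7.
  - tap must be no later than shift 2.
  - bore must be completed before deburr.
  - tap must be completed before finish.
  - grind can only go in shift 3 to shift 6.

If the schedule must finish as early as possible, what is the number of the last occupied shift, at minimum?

6

The precedence chain requires at least 2 distinct shifts.
With at most 2 per shift and 8 operations, at least 4 shifts are needed.
deburr can't be placed before shift 6, so the schedule must run through at least shift 6.
6 works (last occupied shift: shift 6): for example deburr -> shift 6, finish -> shift 4, tap -> shift 1, weld -> shift 6, anneal -> shift 2, grind -> shift 3, bore -> shift 1, mill -> shift 2.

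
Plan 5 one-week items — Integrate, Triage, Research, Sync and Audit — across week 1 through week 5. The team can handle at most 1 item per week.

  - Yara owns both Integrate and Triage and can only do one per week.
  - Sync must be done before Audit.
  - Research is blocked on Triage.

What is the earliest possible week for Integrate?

week 1

Integrate at week 1 is achievable: Triage=week 2; Integrate=week 1; Audit=week 5; Research=week 3; Sync=week 4.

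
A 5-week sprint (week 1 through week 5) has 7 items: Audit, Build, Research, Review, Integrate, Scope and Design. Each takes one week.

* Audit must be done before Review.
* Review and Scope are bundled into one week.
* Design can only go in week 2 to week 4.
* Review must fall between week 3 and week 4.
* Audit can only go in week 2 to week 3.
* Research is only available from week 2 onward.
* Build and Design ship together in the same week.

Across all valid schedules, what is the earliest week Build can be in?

week 2

Build must be in the same week as Design, which can't be before week 2, so Build is at least week 2; Build must be in the same week as Design, which can't be after week 4, so Build is at most week 4.
Build at week 2 is achievable: Audit=week 2; Design=week 2; Build=week 2; Research=week 2; Scope=week 3; Review=week 3; Integrate=week 1.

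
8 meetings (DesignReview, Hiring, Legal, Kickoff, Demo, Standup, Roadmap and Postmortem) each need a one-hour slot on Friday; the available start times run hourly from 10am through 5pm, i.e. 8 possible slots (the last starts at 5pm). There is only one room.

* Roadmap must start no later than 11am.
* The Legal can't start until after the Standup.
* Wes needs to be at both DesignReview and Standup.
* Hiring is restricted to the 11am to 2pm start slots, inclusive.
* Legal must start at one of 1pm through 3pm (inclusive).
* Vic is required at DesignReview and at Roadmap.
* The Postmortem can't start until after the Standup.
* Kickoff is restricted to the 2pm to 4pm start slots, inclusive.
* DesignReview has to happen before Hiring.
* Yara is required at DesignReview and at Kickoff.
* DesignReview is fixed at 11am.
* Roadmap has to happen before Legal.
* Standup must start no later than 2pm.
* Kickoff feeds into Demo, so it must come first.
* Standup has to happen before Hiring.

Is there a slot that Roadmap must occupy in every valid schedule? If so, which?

Roadmap's window is 10am–11am.
DesignReview is fixed at 11am, and Roadmap can't share a slot with DesignReview.
So Roadmap must be 10am.

10am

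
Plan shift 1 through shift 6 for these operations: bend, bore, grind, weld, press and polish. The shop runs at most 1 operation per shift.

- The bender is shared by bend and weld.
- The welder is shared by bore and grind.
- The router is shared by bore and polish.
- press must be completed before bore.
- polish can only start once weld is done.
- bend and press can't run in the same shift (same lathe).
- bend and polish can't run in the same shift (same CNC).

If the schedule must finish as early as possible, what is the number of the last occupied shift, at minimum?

shift 6

The precedence chain requires at least 2 distinct shifts.
With at most 1 per shift and 6 operations, at least 6 shifts are needed.
6 works (last occupied shift: shift 6): for example polish=shift 4, press=shift 1, bore=shift 2, grind=shift 6, weld=shift 3, bend=shift 5.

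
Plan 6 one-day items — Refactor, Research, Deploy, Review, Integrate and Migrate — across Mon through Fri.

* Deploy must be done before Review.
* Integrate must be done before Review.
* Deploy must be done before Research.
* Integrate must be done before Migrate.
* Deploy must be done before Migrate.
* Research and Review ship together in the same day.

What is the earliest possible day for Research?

Tue

Precedence pushes Research to at least Tue.
Research at Tue is achievable: Deploy=Mon, Migrate=Tue, Review=Tue, Integrate=Mon, Research=Tue, Refactor=Mon.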